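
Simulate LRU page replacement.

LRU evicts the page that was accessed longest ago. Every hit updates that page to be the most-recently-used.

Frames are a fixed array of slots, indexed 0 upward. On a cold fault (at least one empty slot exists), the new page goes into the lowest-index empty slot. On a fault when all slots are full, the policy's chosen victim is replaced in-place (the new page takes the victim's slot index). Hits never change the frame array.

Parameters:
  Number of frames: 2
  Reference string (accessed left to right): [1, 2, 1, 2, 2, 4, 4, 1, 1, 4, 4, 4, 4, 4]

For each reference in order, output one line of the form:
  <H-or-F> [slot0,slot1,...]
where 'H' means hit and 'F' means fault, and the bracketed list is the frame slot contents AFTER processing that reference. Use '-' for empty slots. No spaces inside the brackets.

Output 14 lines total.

F [1,-]
F [1,2]
H [1,2]
H [1,2]
H [1,2]
F [4,2]
H [4,2]
F [4,1]
H [4,1]
H [4,1]
H [4,1]
H [4,1]
H [4,1]
H [4,1]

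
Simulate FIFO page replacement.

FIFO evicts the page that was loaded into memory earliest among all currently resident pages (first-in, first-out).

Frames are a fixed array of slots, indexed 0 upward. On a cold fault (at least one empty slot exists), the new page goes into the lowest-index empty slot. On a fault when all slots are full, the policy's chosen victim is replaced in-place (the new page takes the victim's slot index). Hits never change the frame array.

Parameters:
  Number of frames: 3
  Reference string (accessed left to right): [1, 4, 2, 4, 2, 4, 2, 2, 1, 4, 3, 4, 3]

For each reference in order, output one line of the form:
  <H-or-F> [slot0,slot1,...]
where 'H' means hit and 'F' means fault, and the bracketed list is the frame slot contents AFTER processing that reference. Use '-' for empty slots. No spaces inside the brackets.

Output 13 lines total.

F [1,-,-]
F [1,4,-]
F [1,4,2]
H [1,4,2]
H [1,4,2]
H [1,4,2]
H [1,4,2]
H [1,4,2]
H [1,4,2]
H [1,4,2]
F [3,4,2]
H [3,4,2]
H [3,4,2]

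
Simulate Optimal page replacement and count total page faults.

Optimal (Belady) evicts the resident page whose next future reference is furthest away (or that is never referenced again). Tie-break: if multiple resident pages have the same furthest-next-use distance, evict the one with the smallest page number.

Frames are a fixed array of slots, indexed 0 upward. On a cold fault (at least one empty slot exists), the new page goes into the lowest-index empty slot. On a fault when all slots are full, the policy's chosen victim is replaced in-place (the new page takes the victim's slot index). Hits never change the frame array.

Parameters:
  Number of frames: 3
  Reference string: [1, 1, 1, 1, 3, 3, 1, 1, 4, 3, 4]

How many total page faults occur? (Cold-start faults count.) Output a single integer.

Answer: 3

Derivation:
Step 0: ref 1 → FAULT, frames=[1,-,-]
Step 1: ref 1 → HIT, frames=[1,-,-]
Step 2: ref 1 → HIT, frames=[1,-,-]
Step 3: ref 1 → HIT, frames=[1,-,-]
Step 4: ref 3 → FAULT, frames=[1,3,-]
Step 5: ref 3 → HIT, frames=[1,3,-]
Step 6: ref 1 → HIT, frames=[1,3,-]
Step 7: ref 1 → HIT, frames=[1,3,-]
Step 8: ref 4 → FAULT, frames=[1,3,4]
Step 9: ref 3 → HIT, frames=[1,3,4]
Step 10: ref 4 → HIT, frames=[1,3,4]
Total faults: 3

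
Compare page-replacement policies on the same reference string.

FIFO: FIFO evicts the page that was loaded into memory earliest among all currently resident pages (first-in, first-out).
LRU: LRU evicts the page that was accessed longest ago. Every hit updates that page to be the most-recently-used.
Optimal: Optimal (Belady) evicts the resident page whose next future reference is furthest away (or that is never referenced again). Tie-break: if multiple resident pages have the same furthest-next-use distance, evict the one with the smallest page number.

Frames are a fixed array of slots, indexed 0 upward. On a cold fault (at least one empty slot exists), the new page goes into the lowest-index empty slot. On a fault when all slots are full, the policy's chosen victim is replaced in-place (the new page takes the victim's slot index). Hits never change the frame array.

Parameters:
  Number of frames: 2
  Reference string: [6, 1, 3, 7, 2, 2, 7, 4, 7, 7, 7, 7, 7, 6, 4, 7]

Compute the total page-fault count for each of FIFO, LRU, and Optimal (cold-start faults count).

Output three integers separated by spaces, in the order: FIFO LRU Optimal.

--- FIFO ---
  step 0: ref 6 -> FAULT, frames=[6,-] (faults so far: 1)
  step 1: ref 1 -> FAULT, frames=[6,1] (faults so far: 2)
  step 2: ref 3 -> FAULT, evict 6, frames=[3,1] (faults so far: 3)
  step 3: ref 7 -> FAULT, evict 1, frames=[3,7] (faults so far: 4)
  step 4: ref 2 -> FAULT, evict 3, frames=[2,7] (faults so far: 5)
  step 5: ref 2 -> HIT, frames=[2,7] (faults so far: 5)
  step 6: ref 7 -> HIT, frames=[2,7] (faults so far: 5)
  step 7: ref 4 -> FAULT, evict 7, frames=[2,4] (faults so far: 6)
  step 8: ref 7 -> FAULT, evict 2, frames=[7,4] (faults so far: 7)
  step 9: ref 7 -> HIT, frames=[7,4] (faults so far: 7)
  step 10: ref 7 -> HIT, frames=[7,4] (faults so far: 7)
  step 11: ref 7 -> HIT, frames=[7,4] (faults so far: 7)
  step 12: ref 7 -> HIT, frames=[7,4] (faults so far: 7)
  step 13: ref 6 -> FAULT, evict 4, frames=[7,6] (faults so far: 8)
  step 14: ref 4 -> FAULT, evict 7, frames=[4,6] (faults so far: 9)
  step 15: ref 7 -> FAULT, evict 6, frames=[4,7] (faults so far: 10)
  FIFO total faults: 10
--- LRU ---
  step 0: ref 6 -> FAULT, frames=[6,-] (faults so far: 1)
  step 1: ref 1 -> FAULT, frames=[6,1] (faults so far: 2)
  step 2: ref 3 -> FAULT, evict 6, frames=[3,1] (faults so far: 3)
  step 3: ref 7 -> FAULT, evict 1, frames=[3,7] (faults so far: 4)
  step 4: ref 2 -> FAULT, evict 3, frames=[2,7] (faults so far: 5)
  step 5: ref 2 -> HIT, frames=[2,7] (faults so far: 5)
  step 6: ref 7 -> HIT, frames=[2,7] (faults so far: 5)
  step 7: ref 4 -> FAULT, evict 2, frames=[4,7] (faults so far: 6)
  step 8: ref 7 -> HIT, frames=[4,7] (faults so far: 6)
  step 9: ref 7 -> HIT, frames=[4,7] (faults so far: 6)
  step 10: ref 7 -> HIT, frames=[4,7] (faults so far: 6)
  step 11: ref 7 -> HIT, frames=[4,7] (faults so far: 6)
  step 12: ref 7 -> HIT, frames=[4,7] (faults so far: 6)
  step 13: ref 6 -> FAULT, evict 4, frames=[6,7] (faults so far: 7)
  step 14: ref 4 -> FAULT, evict 7, frames=[6,4] (faults so far: 8)
  step 15: ref 7 -> FAULT, evict 6, frames=[7,4] (faults so far: 9)
  LRU total faults: 9
--- Optimal ---
  step 0: ref 6 -> FAULT, frames=[6,-] (faults so far: 1)
  step 1: ref 1 -> FAULT, frames=[6,1] (faults so far: 2)
  step 2: ref 3 -> FAULT, evict 1, frames=[6,3] (faults so far: 3)
  step 3: ref 7 -> FAULT, evict 3, frames=[6,7] (faults so far: 4)
  step 4: ref 2 -> FAULT, evict 6, frames=[2,7] (faults so far: 5)
  step 5: ref 2 -> HIT, frames=[2,7] (faults so far: 5)
  step 6: ref 7 -> HIT, frames=[2,7] (faults so far: 5)
  step 7: ref 4 -> FAULT, evict 2, frames=[4,7] (faults so far: 6)
  step 8: ref 7 -> HIT, frames=[4,7] (faults so far: 6)
  step 9: ref 7 -> HIT, frames=[4,7] (faults so far: 6)
  step 10: ref 7 -> HIT, frames=[4,7] (faults so far: 6)
  step 11: ref 7 -> HIT, frames=[4,7] (faults so far: 6)
  step 12: ref 7 -> HIT, frames=[4,7] (faults so far: 6)
  step 13: ref 6 -> FAULT, evict 7, frames=[4,6] (faults so far: 7)
  step 14: ref 4 -> HIT, frames=[4,6] (faults so far: 7)
  step 15: ref 7 -> FAULT, evict 4, frames=[7,6] (faults so far: 8)
  Optimal total faults: 8

Answer: 10 9 8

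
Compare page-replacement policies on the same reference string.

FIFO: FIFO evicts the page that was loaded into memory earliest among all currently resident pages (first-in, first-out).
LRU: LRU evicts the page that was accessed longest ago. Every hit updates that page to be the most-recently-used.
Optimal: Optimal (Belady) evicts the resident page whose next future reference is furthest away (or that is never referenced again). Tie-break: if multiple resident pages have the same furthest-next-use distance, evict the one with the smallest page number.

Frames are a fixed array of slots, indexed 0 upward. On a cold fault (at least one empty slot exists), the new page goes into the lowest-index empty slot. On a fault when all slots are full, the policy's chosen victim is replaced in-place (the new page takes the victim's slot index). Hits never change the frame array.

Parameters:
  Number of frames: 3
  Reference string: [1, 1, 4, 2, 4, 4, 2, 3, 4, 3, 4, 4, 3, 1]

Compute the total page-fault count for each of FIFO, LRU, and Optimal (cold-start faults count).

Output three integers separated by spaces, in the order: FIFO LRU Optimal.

--- FIFO ---
  step 0: ref 1 -> FAULT, frames=[1,-,-] (faults so far: 1)
  step 1: ref 1 -> HIT, frames=[1,-,-] (faults so far: 1)
  step 2: ref 4 -> FAULT, frames=[1,4,-] (faults so far: 2)
  step 3: ref 2 -> FAULT, frames=[1,4,2] (faults so far: 3)
  step 4: ref 4 -> HIT, frames=[1,4,2] (faults so far: 3)
  step 5: ref 4 -> HIT, frames=[1,4,2] (faults so far: 3)
  step 6: ref 2 -> HIT, frames=[1,4,2] (faults so far: 3)
  step 7: ref 3 -> FAULT, evict 1, frames=[3,4,2] (faults so far: 4)
  step 8: ref 4 -> HIT, frames=[3,4,2] (faults so far: 4)
  step 9: ref 3 -> HIT, frames=[3,4,2] (faults so far: 4)
  step 10: ref 4 -> HIT, frames=[3,4,2] (faults so far: 4)
  step 11: ref 4 -> HIT, frames=[3,4,2] (faults so far: 4)
  step 12: ref 3 -> HIT, frames=[3,4,2] (faults so far: 4)
  step 13: ref 1 -> FAULT, evict 4, frames=[3,1,2] (faults so far: 5)
  FIFO total faults: 5
--- LRU ---
  step 0: ref 1 -> FAULT, frames=[1,-,-] (faults so far: 1)
  step 1: ref 1 -> HIT, frames=[1,-,-] (faults so far: 1)
  step 2: ref 4 -> FAULT, frames=[1,4,-] (faults so far: 2)
  step 3: ref 2 -> FAULT, frames=[1,4,2] (faults so far: 3)
  step 4: ref 4 -> HIT, frames=[1,4,2] (faults so far: 3)
  step 5: ref 4 -> HIT, frames=[1,4,2] (faults so far: 3)
  step 6: ref 2 -> HIT, frames=[1,4,2] (faults so far: 3)
  step 7: ref 3 -> FAULT, evict 1, frames=[3,4,2] (faults so far: 4)
  step 8: ref 4 -> HIT, frames=[3,4,2] (faults so far: 4)
  step 9: ref 3 -> HIT, frames=[3,4,2] (faults so far: 4)
  step 10: ref 4 -> HIT, frames=[3,4,2] (faults so far: 4)
  step 11: ref 4 -> HIT, frames=[3,4,2] (faults so far: 4)
  step 12: ref 3 -> HIT, frames=[3,4,2] (faults so far: 4)
  step 13: ref 1 -> FAULT, evict 2, frames=[3,4,1] (faults so far: 5)
  LRU total faults: 5
--- Optimal ---
  step 0: ref 1 -> FAULT, frames=[1,-,-] (faults so far: 1)
  step 1: ref 1 -> HIT, frames=[1,-,-] (faults so far: 1)
  step 2: ref 4 -> FAULT, frames=[1,4,-] (faults so far: 2)
  step 3: ref 2 -> FAULT, frames=[1,4,2] (faults so far: 3)
  step 4: ref 4 -> HIT, frames=[1,4,2] (faults so far: 3)
  step 5: ref 4 -> HIT, frames=[1,4,2] (faults so far: 3)
  step 6: ref 2 -> HIT, frames=[1,4,2] (faults so far: 3)
  step 7: ref 3 -> FAULT, evict 2, frames=[1,4,3] (faults so far: 4)
  step 8: ref 4 -> HIT, frames=[1,4,3] (faults so far: 4)
  step 9: ref 3 -> HIT, frames=[1,4,3] (faults so far: 4)
  step 10: ref 4 -> HIT, frames=[1,4,3] (faults so far: 4)
  step 11: ref 4 -> HIT, frames=[1,4,3] (faults so far: 4)
  step 12: ref 3 -> HIT, frames=[1,4,3] (faults so far: 4)
  step 13: ref 1 -> HIT, frames=[1,4,3] (faults so far: 4)
  Optimal total faults: 4

Answer: 5 5 4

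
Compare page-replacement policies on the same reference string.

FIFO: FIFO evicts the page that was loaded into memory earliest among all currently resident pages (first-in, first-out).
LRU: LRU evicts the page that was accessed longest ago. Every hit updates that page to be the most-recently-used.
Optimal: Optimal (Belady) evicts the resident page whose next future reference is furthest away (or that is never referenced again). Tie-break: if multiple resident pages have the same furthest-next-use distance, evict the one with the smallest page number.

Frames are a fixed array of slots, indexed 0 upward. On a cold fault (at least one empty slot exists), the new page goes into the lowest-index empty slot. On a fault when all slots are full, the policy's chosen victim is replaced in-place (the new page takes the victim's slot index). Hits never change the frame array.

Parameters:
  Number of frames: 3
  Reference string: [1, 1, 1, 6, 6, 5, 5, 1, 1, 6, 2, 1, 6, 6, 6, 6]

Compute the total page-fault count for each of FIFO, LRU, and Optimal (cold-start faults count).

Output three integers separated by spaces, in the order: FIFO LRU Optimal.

Answer: 6 4 4

Derivation:
--- FIFO ---
  step 0: ref 1 -> FAULT, frames=[1,-,-] (faults so far: 1)
  step 1: ref 1 -> HIT, frames=[1,-,-] (faults so far: 1)
  step 2: ref 1 -> HIT, frames=[1,-,-] (faults so far: 1)
  step 3: ref 6 -> FAULT, frames=[1,6,-] (faults so far: 2)
  step 4: ref 6 -> HIT, frames=[1,6,-] (faults so far: 2)
  step 5: ref 5 -> FAULT, frames=[1,6,5] (faults so far: 3)
  step 6: ref 5 -> HIT, frames=[1,6,5] (faults so far: 3)
  step 7: ref 1 -> HIT, frames=[1,6,5] (faults so far: 3)
  step 8: ref 1 -> HIT, frames=[1,6,5] (faults so far: 3)
  step 9: ref 6 -> HIT, frames=[1,6,5] (faults so far: 3)
  step 10: ref 2 -> FAULT, evict 1, frames=[2,6,5] (faults so far: 4)
  step 11: ref 1 -> FAULT, evict 6, frames=[2,1,5] (faults so far: 5)
  step 12: ref 6 -> FAULT, evict 5, frames=[2,1,6] (faults so far: 6)
  step 13: ref 6 -> HIT, frames=[2,1,6] (faults so far: 6)
  step 14: ref 6 -> HIT, frames=[2,1,6] (faults so far: 6)
  step 15: ref 6 -> HIT, frames=[2,1,6] (faults so far: 6)
  FIFO total faults: 6
--- LRU ---
  step 0: ref 1 -> FAULT, frames=[1,-,-] (faults so far: 1)
  step 1: ref 1 -> HIT, frames=[1,-,-] (faults so far: 1)
  step 2: ref 1 -> HIT, frames=[1,-,-] (faults so far: 1)
  step 3: ref 6 -> FAULT, frames=[1,6,-] (faults so far: 2)
  step 4: ref 6 -> HIT, frames=[1,6,-] (faults so far: 2)
  step 5: ref 5 -> FAULT, frames=[1,6,5] (faults so far: 3)
  step 6: ref 5 -> HIT, frames=[1,6,5] (faults so far: 3)
  step 7: ref 1 -> HIT, frames=[1,6,5] (faults so far: 3)
  step 8: ref 1 -> HIT, frames=[1,6,5] (faults so far: 3)
  step 9: ref 6 -> HIT, frames=[1,6,5] (faults so far: 3)
  step 10: ref 2 -> FAULT, evict 5, frames=[1,6,2] (faults so far: 4)
  step 11: ref 1 -> HIT, frames=[1,6,2] (faults so far: 4)
  step 12: ref 6 -> HIT, frames=[1,6,2] (faults so far: 4)
  step 13: ref 6 -> HIT, frames=[1,6,2] (faults so far: 4)
  step 14: ref 6 -> HIT, frames=[1,6,2] (faults so far: 4)
  step 15: ref 6 -> HIT, frames=[1,6,2] (faults so far: 4)
  LRU total faults: 4
--- Optimal ---
  step 0: ref 1 -> FAULT, frames=[1,-,-] (faults so far: 1)
  step 1: ref 1 -> HIT, frames=[1,-,-] (faults so far: 1)
  step 2: ref 1 -> HIT, frames=[1,-,-] (faults so far: 1)
  step 3: ref 6 -> FAULT, frames=[1,6,-] (faults so far: 2)
  step 4: ref 6 -> HIT, frames=[1,6,-] (faults so far: 2)
  step 5: ref 5 -> FAULT, frames=[1,6,5] (faults so far: 3)
  step 6: ref 5 -> HIT, frames=[1,6,5] (faults so far: 3)
  step 7: ref 1 -> HIT, frames=[1,6,5] (faults so far: 3)
  step 8: ref 1 -> HIT, frames=[1,6,5] (faults so far: 3)
  step 9: ref 6 -> HIT, frames=[1,6,5] (faults so far: 3)
  step 10: ref 2 -> FAULT, evict 5, frames=[1,6,2] (faults so far: 4)
  step 11: ref 1 -> HIT, frames=[1,6,2] (faults so far: 4)
  step 12: ref 6 -> HIT, frames=[1,6,2] (faults so far: 4)
  step 13: ref 6 -> HIT, frames=[1,6,2] (faults so far: 4)
  step 14: ref 6 -> HIT, frames=[1,6,2] (faults so far: 4)
  step 15: ref 6 -> HIT, frames=[1,6,2] (faults so far: 4)
  Optimal total faults: 4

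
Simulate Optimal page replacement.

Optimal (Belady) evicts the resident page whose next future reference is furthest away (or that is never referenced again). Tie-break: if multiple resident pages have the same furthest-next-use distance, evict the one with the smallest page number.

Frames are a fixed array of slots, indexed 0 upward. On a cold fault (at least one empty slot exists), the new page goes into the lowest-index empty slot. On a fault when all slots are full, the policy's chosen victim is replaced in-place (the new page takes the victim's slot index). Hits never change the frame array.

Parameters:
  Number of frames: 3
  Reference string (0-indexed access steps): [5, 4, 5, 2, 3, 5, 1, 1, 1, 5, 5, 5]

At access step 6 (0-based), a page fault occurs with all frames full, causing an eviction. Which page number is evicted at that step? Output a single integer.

Answer: 3

Derivation:
Step 0: ref 5 -> FAULT, frames=[5,-,-]
Step 1: ref 4 -> FAULT, frames=[5,4,-]
Step 2: ref 5 -> HIT, frames=[5,4,-]
Step 3: ref 2 -> FAULT, frames=[5,4,2]
Step 4: ref 3 -> FAULT, evict 2, frames=[5,4,3]
Step 5: ref 5 -> HIT, frames=[5,4,3]
Step 6: ref 1 -> FAULT, evict 3, frames=[5,4,1]
At step 6: evicted page 3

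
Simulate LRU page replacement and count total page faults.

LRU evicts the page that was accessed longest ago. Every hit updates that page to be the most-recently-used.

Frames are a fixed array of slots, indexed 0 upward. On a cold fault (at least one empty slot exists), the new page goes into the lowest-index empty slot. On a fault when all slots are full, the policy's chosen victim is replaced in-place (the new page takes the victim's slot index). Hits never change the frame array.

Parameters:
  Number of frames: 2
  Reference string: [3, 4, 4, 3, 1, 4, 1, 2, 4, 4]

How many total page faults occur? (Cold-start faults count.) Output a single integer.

Step 0: ref 3 → FAULT, frames=[3,-]
Step 1: ref 4 → FAULT, frames=[3,4]
Step 2: ref 4 → HIT, frames=[3,4]
Step 3: ref 3 → HIT, frames=[3,4]
Step 4: ref 1 → FAULT (evict 4), frames=[3,1]
Step 5: ref 4 → FAULT (evict 3), frames=[4,1]
Step 6: ref 1 → HIT, frames=[4,1]
Step 7: ref 2 → FAULT (evict 4), frames=[2,1]
Step 8: ref 4 → FAULT (evict 1), frames=[2,4]
Step 9: ref 4 → HIT, frames=[2,4]
Total faults: 6

Answer: 6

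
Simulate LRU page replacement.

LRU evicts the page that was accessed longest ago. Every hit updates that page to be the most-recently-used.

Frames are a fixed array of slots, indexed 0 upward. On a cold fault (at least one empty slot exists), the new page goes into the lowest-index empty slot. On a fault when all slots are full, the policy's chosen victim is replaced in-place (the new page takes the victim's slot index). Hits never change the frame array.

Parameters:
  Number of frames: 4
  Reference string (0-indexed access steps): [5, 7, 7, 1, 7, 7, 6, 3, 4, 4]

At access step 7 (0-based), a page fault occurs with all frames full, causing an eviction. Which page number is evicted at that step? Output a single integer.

Step 0: ref 5 -> FAULT, frames=[5,-,-,-]
Step 1: ref 7 -> FAULT, frames=[5,7,-,-]
Step 2: ref 7 -> HIT, frames=[5,7,-,-]
Step 3: ref 1 -> FAULT, frames=[5,7,1,-]
Step 4: ref 7 -> HIT, frames=[5,7,1,-]
Step 5: ref 7 -> HIT, frames=[5,7,1,-]
Step 6: ref 6 -> FAULT, frames=[5,7,1,6]
Step 7: ref 3 -> FAULT, evict 5, frames=[3,7,1,6]
At step 7: evicted page 5

Answer: 5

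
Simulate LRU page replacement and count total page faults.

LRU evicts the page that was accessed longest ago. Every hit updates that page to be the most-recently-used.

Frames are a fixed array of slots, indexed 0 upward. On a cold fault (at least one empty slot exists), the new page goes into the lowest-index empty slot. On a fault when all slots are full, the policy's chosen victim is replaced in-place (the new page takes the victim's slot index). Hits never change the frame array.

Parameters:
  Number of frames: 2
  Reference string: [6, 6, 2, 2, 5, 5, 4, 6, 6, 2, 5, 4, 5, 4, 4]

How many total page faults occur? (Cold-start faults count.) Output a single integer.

Answer: 8

Derivation:
Step 0: ref 6 → FAULT, frames=[6,-]
Step 1: ref 6 → HIT, frames=[6,-]
Step 2: ref 2 → FAULT, frames=[6,2]
Step 3: ref 2 → HIT, frames=[6,2]
Step 4: ref 5 → FAULT (evict 6), frames=[5,2]
Step 5: ref 5 → HIT, frames=[5,2]
Step 6: ref 4 → FAULT (evict 2), frames=[5,4]
Step 7: ref 6 → FAULT (evict 5), frames=[6,4]
Step 8: ref 6 → HIT, frames=[6,4]
Step 9: ref 2 → FAULT (evict 4), frames=[6,2]
Step 10: ref 5 → FAULT (evict 6), frames=[5,2]
Step 11: ref 4 → FAULT (evict 2), frames=[5,4]
Step 12: ref 5 → HIT, frames=[5,4]
Step 13: ref 4 → HIT, frames=[5,4]
Step 14: ref 4 → HIT, frames=[5,4]
Total faults: 8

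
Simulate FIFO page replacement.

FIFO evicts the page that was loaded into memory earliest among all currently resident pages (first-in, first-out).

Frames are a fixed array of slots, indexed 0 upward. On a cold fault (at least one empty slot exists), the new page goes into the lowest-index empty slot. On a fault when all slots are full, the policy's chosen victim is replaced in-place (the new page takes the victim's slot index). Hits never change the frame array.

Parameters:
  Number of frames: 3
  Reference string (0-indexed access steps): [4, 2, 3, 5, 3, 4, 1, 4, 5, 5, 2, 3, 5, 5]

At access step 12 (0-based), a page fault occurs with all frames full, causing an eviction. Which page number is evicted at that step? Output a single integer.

Answer: 1

Derivation:
Step 0: ref 4 -> FAULT, frames=[4,-,-]
Step 1: ref 2 -> FAULT, frames=[4,2,-]
Step 2: ref 3 -> FAULT, frames=[4,2,3]
Step 3: ref 5 -> FAULT, evict 4, frames=[5,2,3]
Step 4: ref 3 -> HIT, frames=[5,2,3]
Step 5: ref 4 -> FAULT, evict 2, frames=[5,4,3]
Step 6: ref 1 -> FAULT, evict 3, frames=[5,4,1]
Step 7: ref 4 -> HIT, frames=[5,4,1]
Step 8: ref 5 -> HIT, frames=[5,4,1]
Step 9: ref 5 -> HIT, frames=[5,4,1]
Step 10: ref 2 -> FAULT, evict 5, frames=[2,4,1]
Step 11: ref 3 -> FAULT, evict 4, frames=[2,3,1]
Step 12: ref 5 -> FAULT, evict 1, frames=[2,3,5]
At step 12: evicted page 1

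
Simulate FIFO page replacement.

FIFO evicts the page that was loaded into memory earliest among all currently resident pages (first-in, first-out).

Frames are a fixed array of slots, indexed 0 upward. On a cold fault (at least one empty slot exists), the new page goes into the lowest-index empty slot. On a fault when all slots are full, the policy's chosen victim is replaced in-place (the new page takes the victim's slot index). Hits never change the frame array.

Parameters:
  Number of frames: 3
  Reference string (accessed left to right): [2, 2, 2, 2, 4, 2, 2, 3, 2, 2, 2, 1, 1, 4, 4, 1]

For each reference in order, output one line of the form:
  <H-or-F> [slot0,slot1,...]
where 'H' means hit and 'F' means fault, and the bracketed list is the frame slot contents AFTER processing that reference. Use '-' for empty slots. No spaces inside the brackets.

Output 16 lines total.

F [2,-,-]
H [2,-,-]
H [2,-,-]
H [2,-,-]
F [2,4,-]
H [2,4,-]
H [2,4,-]
F [2,4,3]
H [2,4,3]
H [2,4,3]
H [2,4,3]
F [1,4,3]
H [1,4,3]
H [1,4,3]
H [1,4,3]
H [1,4,3]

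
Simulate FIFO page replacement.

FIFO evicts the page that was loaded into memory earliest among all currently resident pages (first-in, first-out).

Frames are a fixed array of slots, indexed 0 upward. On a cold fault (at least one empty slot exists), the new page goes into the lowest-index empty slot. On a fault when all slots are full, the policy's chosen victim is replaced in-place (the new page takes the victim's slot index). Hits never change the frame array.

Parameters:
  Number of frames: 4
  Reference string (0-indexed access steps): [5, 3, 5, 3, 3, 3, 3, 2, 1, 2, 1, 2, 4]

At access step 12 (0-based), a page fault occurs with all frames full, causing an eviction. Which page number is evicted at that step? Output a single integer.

Answer: 5

Derivation:
Step 0: ref 5 -> FAULT, frames=[5,-,-,-]
Step 1: ref 3 -> FAULT, frames=[5,3,-,-]
Step 2: ref 5 -> HIT, frames=[5,3,-,-]
Step 3: ref 3 -> HIT, frames=[5,3,-,-]
Step 4: ref 3 -> HIT, frames=[5,3,-,-]
Step 5: ref 3 -> HIT, frames=[5,3,-,-]
Step 6: ref 3 -> HIT, frames=[5,3,-,-]
Step 7: ref 2 -> FAULT, frames=[5,3,2,-]
Step 8: ref 1 -> FAULT, frames=[5,3,2,1]
Step 9: ref 2 -> HIT, frames=[5,3,2,1]
Step 10: ref 1 -> HIT, frames=[5,3,2,1]
Step 11: ref 2 -> HIT, frames=[5,3,2,1]
Step 12: ref 4 -> FAULT, evict 5, frames=[4,3,2,1]
At step 12: evicted page 5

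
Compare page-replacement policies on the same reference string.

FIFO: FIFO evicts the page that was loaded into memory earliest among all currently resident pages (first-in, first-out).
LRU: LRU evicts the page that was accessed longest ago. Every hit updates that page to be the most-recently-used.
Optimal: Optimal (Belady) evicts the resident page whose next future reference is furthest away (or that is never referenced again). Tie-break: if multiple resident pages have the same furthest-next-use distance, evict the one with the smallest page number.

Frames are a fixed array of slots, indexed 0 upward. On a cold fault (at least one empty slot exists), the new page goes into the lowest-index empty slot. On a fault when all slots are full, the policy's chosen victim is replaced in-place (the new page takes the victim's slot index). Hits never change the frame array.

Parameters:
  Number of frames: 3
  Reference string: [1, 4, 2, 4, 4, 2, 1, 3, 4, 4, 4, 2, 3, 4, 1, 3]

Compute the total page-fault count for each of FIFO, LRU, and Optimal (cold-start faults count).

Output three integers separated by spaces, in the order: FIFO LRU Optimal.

--- FIFO ---
  step 0: ref 1 -> FAULT, frames=[1,-,-] (faults so far: 1)
  step 1: ref 4 -> FAULT, frames=[1,4,-] (faults so far: 2)
  step 2: ref 2 -> FAULT, frames=[1,4,2] (faults so far: 3)
  step 3: ref 4 -> HIT, frames=[1,4,2] (faults so far: 3)
  step 4: ref 4 -> HIT, frames=[1,4,2] (faults so far: 3)
  step 5: ref 2 -> HIT, frames=[1,4,2] (faults so far: 3)
  step 6: ref 1 -> HIT, frames=[1,4,2] (faults so far: 3)
  step 7: ref 3 -> FAULT, evict 1, frames=[3,4,2] (faults so far: 4)
  step 8: ref 4 -> HIT, frames=[3,4,2] (faults so far: 4)
  step 9: ref 4 -> HIT, frames=[3,4,2] (faults so far: 4)
  step 10: ref 4 -> HIT, frames=[3,4,2] (faults so far: 4)
  step 11: ref 2 -> HIT, frames=[3,4,2] (faults so far: 4)
  step 12: ref 3 -> HIT, frames=[3,4,2] (faults so far: 4)
  step 13: ref 4 -> HIT, frames=[3,4,2] (faults so far: 4)
  step 14: ref 1 -> FAULT, evict 4, frames=[3,1,2] (faults so far: 5)
  step 15: ref 3 -> HIT, frames=[3,1,2] (faults so far: 5)
  FIFO total faults: 5
--- LRU ---
  step 0: ref 1 -> FAULT, frames=[1,-,-] (faults so far: 1)
  step 1: ref 4 -> FAULT, frames=[1,4,-] (faults so far: 2)
  step 2: ref 2 -> FAULT, frames=[1,4,2] (faults so far: 3)
  step 3: ref 4 -> HIT, frames=[1,4,2] (faults so far: 3)
  step 4: ref 4 -> HIT, frames=[1,4,2] (faults so far: 3)
  step 5: ref 2 -> HIT, frames=[1,4,2] (faults so far: 3)
  step 6: ref 1 -> HIT, frames=[1,4,2] (faults so far: 3)
  step 7: ref 3 -> FAULT, evict 4, frames=[1,3,2] (faults so far: 4)
  step 8: ref 4 -> FAULT, evict 2, frames=[1,3,4] (faults so far: 5)
  step 9: ref 4 -> HIT, frames=[1,3,4] (faults so far: 5)
  step 10: ref 4 -> HIT, frames=[1,3,4] (faults so far: 5)
  step 11: ref 2 -> FAULT, evict 1, frames=[2,3,4] (faults so far: 6)
  step 12: ref 3 -> HIT, frames=[2,3,4] (faults so far: 6)
  step 13: ref 4 -> HIT, frames=[2,3,4] (faults so far: 6)
  step 14: ref 1 -> FAULT, evict 2, frames=[1,3,4] (faults so far: 7)
  step 15: ref 3 -> HIT, frames=[1,3,4] (faults so far: 7)
  LRU total faults: 7
--- Optimal ---
  step 0: ref 1 -> FAULT, frames=[1,-,-] (faults so far: 1)
  step 1: ref 4 -> FAULT, frames=[1,4,-] (faults so far: 2)
  step 2: ref 2 -> FAULT, frames=[1,4,2] (faults so far: 3)
  step 3: ref 4 -> HIT, frames=[1,4,2] (faults so far: 3)
  step 4: ref 4 -> HIT, frames=[1,4,2] (faults so far: 3)
  step 5: ref 2 -> HIT, frames=[1,4,2] (faults so far: 3)
  step 6: ref 1 -> HIT, frames=[1,4,2] (faults so far: 3)
  step 7: ref 3 -> FAULT, evict 1, frames=[3,4,2] (faults so far: 4)
  step 8: ref 4 -> HIT, frames=[3,4,2] (faults so far: 4)
  step 9: ref 4 -> HIT, frames=[3,4,2] (faults so far: 4)
  step 10: ref 4 -> HIT, frames=[3,4,2] (faults so far: 4)
  step 11: ref 2 -> HIT, frames=[3,4,2] (faults so far: 4)
  step 12: ref 3 -> HIT, frames=[3,4,2] (faults so far: 4)
  step 13: ref 4 -> HIT, frames=[3,4,2] (faults so far: 4)
  step 14: ref 1 -> FAULT, evict 2, frames=[3,4,1] (faults so far: 5)
  step 15: ref 3 -> HIT, frames=[3,4,1] (faults so far: 5)
  Optimal total faults: 5

Answer: 5 7 5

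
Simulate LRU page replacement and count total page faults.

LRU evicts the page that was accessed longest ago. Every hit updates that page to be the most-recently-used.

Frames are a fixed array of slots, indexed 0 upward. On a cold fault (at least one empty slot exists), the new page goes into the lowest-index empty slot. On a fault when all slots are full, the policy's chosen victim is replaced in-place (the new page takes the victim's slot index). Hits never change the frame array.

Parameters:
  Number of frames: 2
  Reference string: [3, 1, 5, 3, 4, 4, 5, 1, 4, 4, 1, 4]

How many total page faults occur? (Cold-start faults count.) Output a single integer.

Answer: 8

Derivation:
Step 0: ref 3 → FAULT, frames=[3,-]
Step 1: ref 1 → FAULT, frames=[3,1]
Step 2: ref 5 → FAULT (evict 3), frames=[5,1]
Step 3: ref 3 → FAULT (evict 1), frames=[5,3]
Step 4: ref 4 → FAULT (evict 5), frames=[4,3]
Step 5: ref 4 → HIT, frames=[4,3]
Step 6: ref 5 → FAULT (evict 3), frames=[4,5]
Step 7: ref 1 → FAULT (evict 4), frames=[1,5]
Step 8: ref 4 → FAULT (evict 5), frames=[1,4]
Step 9: ref 4 → HIT, frames=[1,4]
Step 10: ref 1 → HIT, frames=[1,4]
Step 11: ref 4 → HIT, frames=[1,4]
Total faults: 8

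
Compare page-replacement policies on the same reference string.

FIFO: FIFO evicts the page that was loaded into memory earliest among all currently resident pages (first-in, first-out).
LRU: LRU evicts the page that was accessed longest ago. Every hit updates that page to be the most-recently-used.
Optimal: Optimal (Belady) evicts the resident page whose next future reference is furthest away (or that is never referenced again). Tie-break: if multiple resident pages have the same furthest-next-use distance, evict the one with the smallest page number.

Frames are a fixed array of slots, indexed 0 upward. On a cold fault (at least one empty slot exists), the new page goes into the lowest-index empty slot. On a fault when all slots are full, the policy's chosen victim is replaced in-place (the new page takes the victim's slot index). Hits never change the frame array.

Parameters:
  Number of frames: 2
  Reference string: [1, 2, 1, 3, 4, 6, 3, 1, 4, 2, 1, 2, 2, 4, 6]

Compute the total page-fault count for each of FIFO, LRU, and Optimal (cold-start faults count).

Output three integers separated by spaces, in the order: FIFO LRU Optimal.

Answer: 12 12 10

Derivation:
--- FIFO ---
  step 0: ref 1 -> FAULT, frames=[1,-] (faults so far: 1)
  step 1: ref 2 -> FAULT, frames=[1,2] (faults so far: 2)
  step 2: ref 1 -> HIT, frames=[1,2] (faults so far: 2)
  step 3: ref 3 -> FAULT, evict 1, frames=[3,2] (faults so far: 3)
  step 4: ref 4 -> FAULT, evict 2, frames=[3,4] (faults so far: 4)
  step 5: ref 6 -> FAULT, evict 3, frames=[6,4] (faults so far: 5)
  step 6: ref 3 -> FAULT, evict 4, frames=[6,3] (faults so far: 6)
  step 7: ref 1 -> FAULT, evict 6, frames=[1,3] (faults so far: 7)
  step 8: ref 4 -> FAULT, evict 3, frames=[1,4] (faults so far: 8)
  step 9: ref 2 -> FAULT, evict 1, frames=[2,4] (faults so far: 9)
  step 10: ref 1 -> FAULT, evict 4, frames=[2,1] (faults so far: 10)
  step 11: ref 2 -> HIT, frames=[2,1] (faults so far: 10)
  step 12: ref 2 -> HIT, frames=[2,1] (faults so far: 10)
  step 13: ref 4 -> FAULT, evict 2, frames=[4,1] (faults so far: 11)
  step 14: ref 6 -> FAULT, evict 1, frames=[4,6] (faults so far: 12)
  FIFO total faults: 12
--- LRU ---
  step 0: ref 1 -> FAULT, frames=[1,-] (faults so far: 1)
  step 1: ref 2 -> FAULT, frames=[1,2] (faults so far: 2)
  step 2: ref 1 -> HIT, frames=[1,2] (faults so far: 2)
  step 3: ref 3 -> FAULT, evict 2, frames=[1,3] (faults so far: 3)
  step 4: ref 4 -> FAULT, evict 1, frames=[4,3] (faults so far: 4)
  step 5: ref 6 -> FAULT, evict 3, frames=[4,6] (faults so far: 5)
  step 6: ref 3 -> FAULT, evict 4, frames=[3,6] (faults so far: 6)
  step 7: ref 1 -> FAULT, evict 6, frames=[3,1] (faults so far: 7)
  step 8: ref 4 -> FAULT, evict 3, frames=[4,1] (faults so far: 8)
  step 9: ref 2 -> FAULT, evict 1, frames=[4,2] (faults so far: 9)
  step 10: ref 1 -> FAULT, evict 4, frames=[1,2] (faults so far: 10)
  step 11: ref 2 -> HIT, frames=[1,2] (faults so far: 10)
  step 12: ref 2 -> HIT, frames=[1,2] (faults so far: 10)
  step 13: ref 4 -> FAULT, evict 1, frames=[4,2] (faults so far: 11)
  step 14: ref 6 -> FAULT, evict 2, frames=[4,6] (faults so far: 12)
  LRU total faults: 12
--- Optimal ---
  step 0: ref 1 -> FAULT, frames=[1,-] (faults so far: 1)
  step 1: ref 2 -> FAULT, frames=[1,2] (faults so far: 2)
  step 2: ref 1 -> HIT, frames=[1,2] (faults so far: 2)
  step 3: ref 3 -> FAULT, evict 2, frames=[1,3] (faults so far: 3)
  step 4: ref 4 -> FAULT, evict 1, frames=[4,3] (faults so far: 4)
  step 5: ref 6 -> FAULT, evict 4, frames=[6,3] (faults so far: 5)
  step 6: ref 3 -> HIT, frames=[6,3] (faults so far: 5)
  step 7: ref 1 -> FAULT, evict 3, frames=[6,1] (faults so far: 6)
  step 8: ref 4 -> FAULT, evict 6, frames=[4,1] (faults so far: 7)
  step 9: ref 2 -> FAULT, evict 4, frames=[2,1] (faults so far: 8)
  step 10: ref 1 -> HIT, frames=[2,1] (faults so far: 8)
  step 11: ref 2 -> HIT, frames=[2,1] (faults so far: 8)
  step 12: ref 2 -> HIT, frames=[2,1] (faults so far: 8)
  step 13: ref 4 -> FAULT, evict 1, frames=[2,4] (faults so far: 9)
  step 14: ref 6 -> FAULT, evict 2, frames=[6,4] (faults so far: 10)
  Optimal total faults: 10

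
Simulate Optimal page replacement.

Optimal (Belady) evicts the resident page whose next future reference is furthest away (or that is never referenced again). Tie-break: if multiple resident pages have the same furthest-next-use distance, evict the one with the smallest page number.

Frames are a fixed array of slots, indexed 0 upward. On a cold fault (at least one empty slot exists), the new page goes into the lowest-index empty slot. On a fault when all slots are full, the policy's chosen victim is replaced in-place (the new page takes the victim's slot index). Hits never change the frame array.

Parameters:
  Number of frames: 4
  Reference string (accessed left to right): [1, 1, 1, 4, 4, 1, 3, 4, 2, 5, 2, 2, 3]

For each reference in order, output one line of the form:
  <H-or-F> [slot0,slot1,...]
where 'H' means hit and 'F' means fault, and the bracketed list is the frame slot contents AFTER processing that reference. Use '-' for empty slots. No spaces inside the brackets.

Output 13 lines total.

F [1,-,-,-]
H [1,-,-,-]
H [1,-,-,-]
F [1,4,-,-]
H [1,4,-,-]
H [1,4,-,-]
F [1,4,3,-]
H [1,4,3,-]
F [1,4,3,2]
F [5,4,3,2]
H [5,4,3,2]
H [5,4,3,2]
H [5,4,3,2]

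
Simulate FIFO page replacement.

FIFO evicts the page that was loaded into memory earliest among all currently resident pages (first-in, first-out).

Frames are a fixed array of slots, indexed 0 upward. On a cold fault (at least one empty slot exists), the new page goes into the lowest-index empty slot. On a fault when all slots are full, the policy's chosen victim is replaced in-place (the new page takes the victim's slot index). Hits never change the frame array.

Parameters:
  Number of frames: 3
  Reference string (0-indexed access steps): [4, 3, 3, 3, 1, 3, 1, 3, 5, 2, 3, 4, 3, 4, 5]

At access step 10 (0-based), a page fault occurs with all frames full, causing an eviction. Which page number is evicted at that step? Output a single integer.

Answer: 1

Derivation:
Step 0: ref 4 -> FAULT, frames=[4,-,-]
Step 1: ref 3 -> FAULT, frames=[4,3,-]
Step 2: ref 3 -> HIT, frames=[4,3,-]
Step 3: ref 3 -> HIT, frames=[4,3,-]
Step 4: ref 1 -> FAULT, frames=[4,3,1]
Step 5: ref 3 -> HIT, frames=[4,3,1]
Step 6: ref 1 -> HIT, frames=[4,3,1]
Step 7: ref 3 -> HIT, frames=[4,3,1]
Step 8: ref 5 -> FAULT, evict 4, frames=[5,3,1]
Step 9: ref 2 -> FAULT, evict 3, frames=[5,2,1]
Step 10: ref 3 -> FAULT, evict 1, frames=[5,2,3]
At step 10: evicted page 1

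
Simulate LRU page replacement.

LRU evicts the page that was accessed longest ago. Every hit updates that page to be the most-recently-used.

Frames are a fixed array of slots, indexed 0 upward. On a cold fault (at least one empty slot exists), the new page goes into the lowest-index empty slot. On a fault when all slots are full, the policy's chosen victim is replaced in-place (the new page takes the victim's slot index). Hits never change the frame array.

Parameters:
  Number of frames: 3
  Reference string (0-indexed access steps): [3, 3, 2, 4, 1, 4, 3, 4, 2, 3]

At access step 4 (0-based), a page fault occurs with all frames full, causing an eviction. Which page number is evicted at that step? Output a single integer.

Step 0: ref 3 -> FAULT, frames=[3,-,-]
Step 1: ref 3 -> HIT, frames=[3,-,-]
Step 2: ref 2 -> FAULT, frames=[3,2,-]
Step 3: ref 4 -> FAULT, frames=[3,2,4]
Step 4: ref 1 -> FAULT, evict 3, frames=[1,2,4]
At step 4: evicted page 3

Answer: 3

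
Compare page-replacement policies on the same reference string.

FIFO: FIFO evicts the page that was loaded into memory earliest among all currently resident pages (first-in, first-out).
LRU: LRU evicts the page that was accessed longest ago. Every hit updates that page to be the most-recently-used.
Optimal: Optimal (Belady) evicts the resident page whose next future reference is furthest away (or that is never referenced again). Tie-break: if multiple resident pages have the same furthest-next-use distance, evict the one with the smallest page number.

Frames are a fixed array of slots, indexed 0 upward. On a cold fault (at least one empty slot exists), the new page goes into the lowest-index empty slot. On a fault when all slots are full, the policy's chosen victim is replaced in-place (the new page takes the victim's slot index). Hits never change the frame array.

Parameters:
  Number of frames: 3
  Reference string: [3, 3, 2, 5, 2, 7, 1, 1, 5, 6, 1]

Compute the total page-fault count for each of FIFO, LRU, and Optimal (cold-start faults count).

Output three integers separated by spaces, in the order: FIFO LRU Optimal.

Answer: 6 7 6

Derivation:
--- FIFO ---
  step 0: ref 3 -> FAULT, frames=[3,-,-] (faults so far: 1)
  step 1: ref 3 -> HIT, frames=[3,-,-] (faults so far: 1)
  step 2: ref 2 -> FAULT, frames=[3,2,-] (faults so far: 2)
  step 3: ref 5 -> FAULT, frames=[3,2,5] (faults so far: 3)
  step 4: ref 2 -> HIT, frames=[3,2,5] (faults so far: 3)
  step 5: ref 7 -> FAULT, evict 3, frames=[7,2,5] (faults so far: 4)
  step 6: ref 1 -> FAULT, evict 2, frames=[7,1,5] (faults so far: 5)
  step 7: ref 1 -> HIT, frames=[7,1,5] (faults so far: 5)
  step 8: ref 5 -> HIT, frames=[7,1,5] (faults so far: 5)
  step 9: ref 6 -> FAULT, evict 5, frames=[7,1,6] (faults so far: 6)
  step 10: ref 1 -> HIT, frames=[7,1,6] (faults so far: 6)
  FIFO total faults: 6
--- LRU ---
  step 0: ref 3 -> FAULT, frames=[3,-,-] (faults so far: 1)
  step 1: ref 3 -> HIT, frames=[3,-,-] (faults so far: 1)
  step 2: ref 2 -> FAULT, frames=[3,2,-] (faults so far: 2)
  step 3: ref 5 -> FAULT, frames=[3,2,5] (faults so far: 3)
  step 4: ref 2 -> HIT, frames=[3,2,5] (faults so far: 3)
  step 5: ref 7 -> FAULT, evict 3, frames=[7,2,5] (faults so far: 4)
  step 6: ref 1 -> FAULT, evict 5, frames=[7,2,1] (faults so far: 5)
  step 7: ref 1 -> HIT, frames=[7,2,1] (faults so far: 5)
  step 8: ref 5 -> FAULT, evict 2, frames=[7,5,1] (faults so far: 6)
  step 9: ref 6 -> FAULT, evict 7, frames=[6,5,1] (faults so far: 7)
  step 10: ref 1 -> HIT, frames=[6,5,1] (faults so far: 7)
  LRU total faults: 7
--- Optimal ---
  step 0: ref 3 -> FAULT, frames=[3,-,-] (faults so far: 1)
  step 1: ref 3 -> HIT, frames=[3,-,-] (faults so far: 1)
  step 2: ref 2 -> FAULT, frames=[3,2,-] (faults so far: 2)
  step 3: ref 5 -> FAULT, frames=[3,2,5] (faults so far: 3)
  step 4: ref 2 -> HIT, frames=[3,2,5] (faults so far: 3)
  step 5: ref 7 -> FAULT, evict 2, frames=[3,7,5] (faults so far: 4)
  step 6: ref 1 -> FAULT, evict 3, frames=[1,7,5] (faults so far: 5)
  step 7: ref 1 -> HIT, frames=[1,7,5] (faults so far: 5)
  step 8: ref 5 -> HIT, frames=[1,7,5] (faults so far: 5)
  step 9: ref 6 -> FAULT, evict 5, frames=[1,7,6] (faults so far: 6)
  step 10: ref 1 -> HIT, frames=[1,7,6] (faults so far: 6)
  Optimal total faults: 6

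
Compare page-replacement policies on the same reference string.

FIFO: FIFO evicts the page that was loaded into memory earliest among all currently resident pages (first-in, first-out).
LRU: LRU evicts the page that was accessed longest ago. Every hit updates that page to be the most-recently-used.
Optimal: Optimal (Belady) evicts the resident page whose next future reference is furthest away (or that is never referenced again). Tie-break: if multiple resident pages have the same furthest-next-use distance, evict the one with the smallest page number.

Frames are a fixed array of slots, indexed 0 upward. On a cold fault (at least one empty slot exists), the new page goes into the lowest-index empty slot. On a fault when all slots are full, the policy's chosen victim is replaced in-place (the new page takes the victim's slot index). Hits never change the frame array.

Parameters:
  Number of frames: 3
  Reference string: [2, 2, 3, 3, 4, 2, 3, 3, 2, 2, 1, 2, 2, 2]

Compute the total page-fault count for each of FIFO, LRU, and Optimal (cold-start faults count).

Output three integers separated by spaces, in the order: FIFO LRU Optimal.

--- FIFO ---
  step 0: ref 2 -> FAULT, frames=[2,-,-] (faults so far: 1)
  step 1: ref 2 -> HIT, frames=[2,-,-] (faults so far: 1)
  step 2: ref 3 -> FAULT, frames=[2,3,-] (faults so far: 2)
  step 3: ref 3 -> HIT, frames=[2,3,-] (faults so far: 2)
  step 4: ref 4 -> FAULT, frames=[2,3,4] (faults so far: 3)
  step 5: ref 2 -> HIT, frames=[2,3,4] (faults so far: 3)
  step 6: ref 3 -> HIT, frames=[2,3,4] (faults so far: 3)
  step 7: ref 3 -> HIT, frames=[2,3,4] (faults so far: 3)
  step 8: ref 2 -> HIT, frames=[2,3,4] (faults so far: 3)
  step 9: ref 2 -> HIT, frames=[2,3,4] (faults so far: 3)
  step 10: ref 1 -> FAULT, evict 2, frames=[1,3,4] (faults so far: 4)
  step 11: ref 2 -> FAULT, evict 3, frames=[1,2,4] (faults so far: 5)
  step 12: ref 2 -> HIT, frames=[1,2,4] (faults so far: 5)
  step 13: ref 2 -> HIT, frames=[1,2,4] (faults so far: 5)
  FIFO total faults: 5
--- LRU ---
  step 0: ref 2 -> FAULT, frames=[2,-,-] (faults so far: 1)
  step 1: ref 2 -> HIT, frames=[2,-,-] (faults so far: 1)
  step 2: ref 3 -> FAULT, frames=[2,3,-] (faults so far: 2)
  step 3: ref 3 -> HIT, frames=[2,3,-] (faults so far: 2)
  step 4: ref 4 -> FAULT, frames=[2,3,4] (faults so far: 3)
  step 5: ref 2 -> HIT, frames=[2,3,4] (faults so far: 3)
  step 6: ref 3 -> HIT, frames=[2,3,4] (faults so far: 3)
  step 7: ref 3 -> HIT, frames=[2,3,4] (faults so far: 3)
  step 8: ref 2 -> HIT, frames=[2,3,4] (faults so far: 3)
  step 9: ref 2 -> HIT, frames=[2,3,4] (faults so far: 3)
  step 10: ref 1 -> FAULT, evict 4, frames=[2,3,1] (faults so far: 4)
  step 11: ref 2 -> HIT, frames=[2,3,1] (faults so far: 4)
  step 12: ref 2 -> HIT, frames=[2,3,1] (faults so far: 4)
  step 13: ref 2 -> HIT, frames=[2,3,1] (faults so far: 4)
  LRU total faults: 4
--- Optimal ---
  step 0: ref 2 -> FAULT, frames=[2,-,-] (faults so far: 1)
  step 1: ref 2 -> HIT, frames=[2,-,-] (faults so far: 1)
  step 2: ref 3 -> FAULT, frames=[2,3,-] (faults so far: 2)
  step 3: ref 3 -> HIT, frames=[2,3,-] (faults so far: 2)
  step 4: ref 4 -> FAULT, frames=[2,3,4] (faults so far: 3)
  step 5: ref 2 -> HIT, frames=[2,3,4] (faults so far: 3)
  step 6: ref 3 -> HIT, frames=[2,3,4] (faults so far: 3)
  step 7: ref 3 -> HIT, frames=[2,3,4] (faults so far: 3)
  step 8: ref 2 -> HIT, frames=[2,3,4] (faults so far: 3)
  step 9: ref 2 -> HIT, frames=[2,3,4] (faults so far: 3)
  step 10: ref 1 -> FAULT, evict 3, frames=[2,1,4] (faults so far: 4)
  step 11: ref 2 -> HIT, frames=[2,1,4] (faults so far: 4)
  step 12: ref 2 -> HIT, frames=[2,1,4] (faults so far: 4)
  step 13: ref 2 -> HIT, frames=[2,1,4] (faults so far: 4)
  Optimal total faults: 4

Answer: 5 4 4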